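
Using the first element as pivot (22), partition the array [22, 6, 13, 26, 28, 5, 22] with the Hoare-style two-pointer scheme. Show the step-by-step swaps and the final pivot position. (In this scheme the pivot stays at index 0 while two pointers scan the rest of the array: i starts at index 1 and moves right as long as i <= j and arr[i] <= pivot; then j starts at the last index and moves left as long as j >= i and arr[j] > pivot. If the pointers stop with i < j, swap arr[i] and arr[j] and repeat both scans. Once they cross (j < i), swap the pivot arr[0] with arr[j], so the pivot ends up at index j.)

Hoare-style two-pointer partition with pivot = 22:

Initial array: [22, 6, 13, 26, 28, 5, 22]

Pointers start at i = 1, j = 6.
i stops at index 3 (arr[3]=26 > 22), j stops at index 6 (arr[6]=22 <= 22): swap arr[3] and arr[6], array becomes [22, 6, 13, 22, 28, 5, 26]
i stops at index 4 (arr[4]=28 > 22), j stops at index 5 (arr[5]=5 <= 22): swap arr[4] and arr[5], array becomes [22, 6, 13, 22, 5, 28, 26]
i ends at 5, j ends at 4: the pointers have crossed (j < i), so scanning stops.

Swap pivot arr[0] with arr[4] to place pivot at position 4: [5, 6, 13, 22, 22, 28, 26]
Pivot position: 4

After partitioning with pivot 22, the array becomes [5, 6, 13, 22, 22, 28, 26]. The pivot is placed at index 4. All elements to the left of the pivot are <= 22, and all elements to the right are > 22.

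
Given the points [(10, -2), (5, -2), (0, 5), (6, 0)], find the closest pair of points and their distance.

Computing all pairwise distances among 4 points:

d((10, -2), (5, -2)) = 5.0
d((10, -2), (0, 5)) = 12.2066
d((10, -2), (6, 0)) = 4.4721
d((5, -2), (0, 5)) = 8.6023
d((5, -2), (6, 0)) = 2.2361 <-- minimum
d((0, 5), (6, 0)) = 7.8102

Closest pair: (5, -2) and (6, 0) with distance 2.2361

The closest pair is (5, -2) and (6, 0) with Euclidean distance 2.2361. For 4 points, brute-force pairwise comparison is shown above. For large n, the divide-and-conquer algorithm (sort by x, recurse on halves, check the dividing strip) achieves O(n log n).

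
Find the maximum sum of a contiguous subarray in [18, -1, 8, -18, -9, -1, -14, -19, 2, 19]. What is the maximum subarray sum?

Using Kadane's algorithm on [18, -1, 8, -18, -9, -1, -14, -19, 2, 19]:

Scanning through the array:
Position 1 (value -1): max_ending_here = 17, max_so_far = 18
Position 2 (value 8): max_ending_here = 25, max_so_far = 25
Position 3 (value -18): max_ending_here = 7, max_so_far = 25
Position 4 (value -9): max_ending_here = -2, max_so_far = 25
Position 5 (value -1): max_ending_here = -1, max_so_far = 25
Position 6 (value -14): max_ending_here = -14, max_so_far = 25
Position 7 (value -19): max_ending_here = -19, max_so_far = 25
Position 8 (value 2): max_ending_here = 2, max_so_far = 25
Position 9 (value 19): max_ending_here = 21, max_so_far = 25

Maximum subarray: [18, -1, 8]
Maximum sum: 25

The maximum subarray is [18, -1, 8] with sum 25. This subarray runs from index 0 to index 2.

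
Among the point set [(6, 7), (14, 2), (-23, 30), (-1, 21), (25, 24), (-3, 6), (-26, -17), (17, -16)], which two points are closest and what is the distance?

Computing all pairwise distances among 8 points:

d((6, 7), (14, 2)) = 9.434
d((6, 7), (-23, 30)) = 37.0135
d((6, 7), (-1, 21)) = 15.6525
d((6, 7), (25, 24)) = 25.4951
d((6, 7), (-3, 6)) = 9.0554 <-- minimum
d((6, 7), (-26, -17)) = 40.0
d((6, 7), (17, -16)) = 25.4951
d((14, 2), (-23, 30)) = 46.4004
d((14, 2), (-1, 21)) = 24.2074
d((14, 2), (25, 24)) = 24.5967
d((14, 2), (-3, 6)) = 17.4642
d((14, 2), (-26, -17)) = 44.2832
d((14, 2), (17, -16)) = 18.2483
d((-23, 30), (-1, 21)) = 23.7697
d((-23, 30), (25, 24)) = 48.3735
d((-23, 30), (-3, 6)) = 31.241
d((-23, 30), (-26, -17)) = 47.0956
d((-23, 30), (17, -16)) = 60.959
d((-1, 21), (25, 24)) = 26.1725
d((-1, 21), (-3, 6)) = 15.1327
d((-1, 21), (-26, -17)) = 45.4863
d((-1, 21), (17, -16)) = 41.1461
d((25, 24), (-3, 6)) = 33.2866
d((25, 24), (-26, -17)) = 65.437
d((25, 24), (17, -16)) = 40.7922
d((-3, 6), (-26, -17)) = 32.5269
d((-3, 6), (17, -16)) = 29.7321
d((-26, -17), (17, -16)) = 43.0116

Closest pair: (6, 7) and (-3, 6) with distance 9.0554

The closest pair is (6, 7) and (-3, 6) with Euclidean distance 9.0554. For 8 points, brute-force pairwise comparison is shown above. For large n, the divide-and-conquer algorithm (sort by x, recurse on halves, check the dividing strip) achieves O(n log n).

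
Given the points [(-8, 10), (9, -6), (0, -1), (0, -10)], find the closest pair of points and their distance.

Computing all pairwise distances among 4 points:

d((-8, 10), (9, -6)) = 23.3452
d((-8, 10), (0, -1)) = 13.6015
d((-8, 10), (0, -10)) = 21.5407
d((9, -6), (0, -1)) = 10.2956
d((9, -6), (0, -10)) = 9.8489
d((0, -1), (0, -10)) = 9.0 <-- minimum

Closest pair: (0, -1) and (0, -10) with distance 9.0

The closest pair is (0, -1) and (0, -10) with Euclidean distance 9.0. For 4 points, brute-force pairwise comparison is shown above. For large n, the divide-and-conquer algorithm (sort by x, recurse on halves, check the dividing strip) achieves O(n log n).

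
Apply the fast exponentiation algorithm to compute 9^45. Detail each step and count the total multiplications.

Computing 9^45 by squaring (build up from 9^1; each line after the first costs one multiplication):

9^1 = 9
9^2 = (9^1)^2 = 9^2 = 81
9^4 = (9^2)^2 = 81^2 = 6561
9^5 = 9 * 9^4 = 9 * 6561 = 59049
9^10 = (9^5)^2 = 59049^2 = 3486784401
9^11 = 9 * 9^10 = 9 * 3486784401 = 31381059609
9^22 = (9^11)^2 = 31381059609^2 = 984770902183611232881
9^44 = (9^22)^2 = 984770902183611232881^2 = 969773729787523602876821942164080815560161
9^45 = 9 * 9^44 = 9 * 969773729787523602876821942164080815560161 = 8727963568087712425891397479476727340041449

Result: 8727963568087712425891397479476727340041449
Multiplications needed: 8 (8 lines after 9^1)

9^45 = 8727963568087712425891397479476727340041449. Using exponentiation by squaring, this requires 8 multiplications. The key idea: if the exponent is even, square the half-power; if odd, multiply by the base once.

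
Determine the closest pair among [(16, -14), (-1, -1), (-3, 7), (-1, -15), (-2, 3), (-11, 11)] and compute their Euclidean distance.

Computing all pairwise distances among 6 points:

d((16, -14), (-1, -1)) = 21.4009
d((16, -14), (-3, 7)) = 28.3196
d((16, -14), (-1, -15)) = 17.0294
d((16, -14), (-2, 3)) = 24.7588
d((16, -14), (-11, 11)) = 36.7967
d((-1, -1), (-3, 7)) = 8.2462
d((-1, -1), (-1, -15)) = 14.0
d((-1, -1), (-2, 3)) = 4.1231 <-- minimum
d((-1, -1), (-11, 11)) = 15.6205
d((-3, 7), (-1, -15)) = 22.0907
d((-3, 7), (-2, 3)) = 4.1231 <-- minimum
d((-3, 7), (-11, 11)) = 8.9443
d((-1, -15), (-2, 3)) = 18.0278
d((-1, -15), (-11, 11)) = 27.8568
d((-2, 3), (-11, 11)) = 12.0416

Minimum distance: 4.1231 (tie among 2 pairs: (-1, -1) and (-2, 3); (-3, 7) and (-2, 3))

The minimum Euclidean distance is 4.1231. There is a tie: 2 pairs achieve this minimum — (-1, -1) and (-2, 3); (-3, 7) and (-2, 3). Any of these is a valid closest pair. For 6 points, brute-force pairwise comparison is shown above. For large n, the divide-and-conquer algorithm (sort by x, recurse on halves, check the dividing strip) achieves O(n log n).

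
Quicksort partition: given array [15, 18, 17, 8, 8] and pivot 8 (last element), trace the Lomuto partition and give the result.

Lomuto partition with pivot = 8:

Initial array: [15, 18, 17, 8, 8]

arr[0]=15 > 8: no swap
arr[1]=18 > 8: no swap
arr[2]=17 > 8: no swap
arr[3]=8 <= 8: swap with position 0, array becomes [8, 18, 17, 15, 8]

Place pivot at position 1: [8, 8, 17, 15, 18]
Pivot position: 1

After partitioning with pivot 8, the array becomes [8, 8, 17, 15, 18]. The pivot is placed at index 1. All elements to the left of the pivot are <= 8, and all elements to the right are > 8.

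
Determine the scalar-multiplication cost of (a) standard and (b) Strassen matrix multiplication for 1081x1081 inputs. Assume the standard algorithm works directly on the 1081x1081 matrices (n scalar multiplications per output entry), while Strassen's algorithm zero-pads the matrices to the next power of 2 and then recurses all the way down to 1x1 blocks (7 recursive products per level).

Matrix multiplication for 1081x1081 matrices:

Strassen's algorithm requires power-of-2 dimensions. Pad 1081x1081 to 2048x2048 (next power of 2).

Standard algorithm: 1081^3 = 1263214441 multiplications
Strassen's algorithm: 7^(log2(2048)) = 7^11 = 1977326743 multiplications
Difference: 1263214441 - 1977326743 = -714112302 (Strassen uses MORE here due to padding overhead — for small or just-over-power-of-2 n, padding can outweigh the per-level savings)

Standard: 1263214441 multiplications (1081^3). Strassen: 1977326743 multiplications (7^11, after padding to 2048x2048). Strassen reduces 8 recursive multiplications to 7 at each level.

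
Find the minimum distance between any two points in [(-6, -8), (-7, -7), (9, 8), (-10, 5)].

Computing all pairwise distances among 4 points:

d((-6, -8), (-7, -7)) = 1.4142 <-- minimum
d((-6, -8), (9, 8)) = 21.9317
d((-6, -8), (-10, 5)) = 13.6015
d((-7, -7), (9, 8)) = 21.9317
d((-7, -7), (-10, 5)) = 12.3693
d((9, 8), (-10, 5)) = 19.2354

Closest pair: (-6, -8) and (-7, -7) with distance 1.4142

The closest pair is (-6, -8) and (-7, -7) with Euclidean distance 1.4142. For 4 points, brute-force pairwise comparison is shown above. For large n, the divide-and-conquer algorithm (sort by x, recurse on halves, check the dividing strip) achieves O(n log n).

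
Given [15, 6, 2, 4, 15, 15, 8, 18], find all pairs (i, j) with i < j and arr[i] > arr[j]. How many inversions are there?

Finding inversions in [15, 6, 2, 4, 15, 15, 8, 18]:

(0, 1): arr[0]=15 > arr[1]=6
(0, 2): arr[0]=15 > arr[2]=2
(0, 3): arr[0]=15 > arr[3]=4
(0, 6): arr[0]=15 > arr[6]=8
(1, 2): arr[1]=6 > arr[2]=2
(1, 3): arr[1]=6 > arr[3]=4
(4, 6): arr[4]=15 > arr[6]=8
(5, 6): arr[5]=15 > arr[6]=8

Total inversions: 8

The array has 8 inversion(s): (0,1), (0,2), (0,3), (0,6), (1,2), (1,3), (4,6), (5,6). Each pair (i,j) satisfies i < j and arr[i] > arr[j].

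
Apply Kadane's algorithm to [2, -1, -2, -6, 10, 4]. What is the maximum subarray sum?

Using Kadane's algorithm on [2, -1, -2, -6, 10, 4]:

Scanning through the array:
Position 1 (value -1): max_ending_here = 1, max_so_far = 2
Position 2 (value -2): max_ending_here = -1, max_so_far = 2
Position 3 (value -6): max_ending_here = -6, max_so_far = 2
Position 4 (value 10): max_ending_here = 10, max_so_far = 10
Position 5 (value 4): max_ending_here = 14, max_so_far = 14

Maximum subarray: [10, 4]
Maximum sum: 14

The maximum subarray is [10, 4] with sum 14. This subarray runs from index 4 to index 5.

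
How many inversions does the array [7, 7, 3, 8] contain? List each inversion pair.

Finding inversions in [7, 7, 3, 8]:

(0, 2): arr[0]=7 > arr[2]=3
(1, 2): arr[1]=7 > arr[2]=3

Total inversions: 2

The array has 2 inversion(s): (0,2), (1,2). Each pair (i,j) satisfies i < j and arr[i] > arr[j].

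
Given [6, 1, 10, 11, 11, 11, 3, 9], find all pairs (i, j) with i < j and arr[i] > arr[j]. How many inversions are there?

Finding inversions in [6, 1, 10, 11, 11, 11, 3, 9]:

(0, 1): arr[0]=6 > arr[1]=1
(0, 6): arr[0]=6 > arr[6]=3
(2, 6): arr[2]=10 > arr[6]=3
(2, 7): arr[2]=10 > arr[7]=9
(3, 6): arr[3]=11 > arr[6]=3
(3, 7): arr[3]=11 > arr[7]=9
(4, 6): arr[4]=11 > arr[6]=3
(4, 7): arr[4]=11 > arr[7]=9
(5, 6): arr[5]=11 > arr[6]=3
(5, 7): arr[5]=11 > arr[7]=9

Total inversions: 10

The array has 10 inversion(s): (0,1), (0,6), (2,6), (2,7), (3,6), (3,7), (4,6), (4,7), (5,6), (5,7). Each pair (i,j) satisfies i < j and arr[i] > arr[j].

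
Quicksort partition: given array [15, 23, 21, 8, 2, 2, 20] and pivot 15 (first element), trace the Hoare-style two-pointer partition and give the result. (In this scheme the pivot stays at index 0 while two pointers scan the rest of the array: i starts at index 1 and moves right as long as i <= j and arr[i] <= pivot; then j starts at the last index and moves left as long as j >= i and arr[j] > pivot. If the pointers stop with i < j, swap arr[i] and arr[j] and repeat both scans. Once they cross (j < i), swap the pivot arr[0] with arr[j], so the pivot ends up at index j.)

Hoare-style two-pointer partition with pivot = 15:

Initial array: [15, 23, 21, 8, 2, 2, 20]

Pointers start at i = 1, j = 6.
i stops at index 1 (arr[1]=23 > 15), j stops at index 5 (arr[5]=2 <= 15): swap arr[1] and arr[5], array becomes [15, 2, 21, 8, 2, 23, 20]
i stops at index 2 (arr[2]=21 > 15), j stops at index 4 (arr[4]=2 <= 15): swap arr[2] and arr[4], array becomes [15, 2, 2, 8, 21, 23, 20]
i ends at 4, j ends at 3: the pointers have crossed (j < i), so scanning stops.

Swap pivot arr[0] with arr[3] to place pivot at position 3: [8, 2, 2, 15, 21, 23, 20]
Pivot position: 3

After partitioning with pivot 15, the array becomes [8, 2, 2, 15, 21, 23, 20]. The pivot is placed at index 3. All elements to the left of the pivot are <= 15, and all elements to the right are > 15.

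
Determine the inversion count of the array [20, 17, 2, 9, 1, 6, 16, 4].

Finding inversions in [20, 17, 2, 9, 1, 6, 16, 4]:

(0, 1): arr[0]=20 > arr[1]=17
(0, 2): arr[0]=20 > arr[2]=2
(0, 3): arr[0]=20 > arr[3]=9
(0, 4): arr[0]=20 > arr[4]=1
(0, 5): arr[0]=20 > arr[5]=6
(0, 6): arr[0]=20 > arr[6]=16
(0, 7): arr[0]=20 > arr[7]=4
(1, 2): arr[1]=17 > arr[2]=2
(1, 3): arr[1]=17 > arr[3]=9
(1, 4): arr[1]=17 > arr[4]=1
(1, 5): arr[1]=17 > arr[5]=6
(1, 6): arr[1]=17 > arr[6]=16
(1, 7): arr[1]=17 > arr[7]=4
(2, 4): arr[2]=2 > arr[4]=1
(3, 4): arr[3]=9 > arr[4]=1
(3, 5): arr[3]=9 > arr[5]=6
(3, 7): arr[3]=9 > arr[7]=4
(5, 7): arr[5]=6 > arr[7]=4
(6, 7): arr[6]=16 > arr[7]=4

Total inversions: 19

The array has 19 inversion(s): (0,1), (0,2), (0,3), (0,4), (0,5), (0,6), (0,7), (1,2), (1,3), (1,4), (1,5), (1,6), (1,7), (2,4), (3,4), (3,5), (3,7), (5,7), (6,7). Each pair (i,j) satisfies i < j and arr[i] > arr[j].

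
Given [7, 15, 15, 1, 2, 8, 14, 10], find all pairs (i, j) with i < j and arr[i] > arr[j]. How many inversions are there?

Finding inversions in [7, 15, 15, 1, 2, 8, 14, 10]:

(0, 3): arr[0]=7 > arr[3]=1
(0, 4): arr[0]=7 > arr[4]=2
(1, 3): arr[1]=15 > arr[3]=1
(1, 4): arr[1]=15 > arr[4]=2
(1, 5): arr[1]=15 > arr[5]=8
(1, 6): arr[1]=15 > arr[6]=14
(1, 7): arr[1]=15 > arr[7]=10
(2, 3): arr[2]=15 > arr[3]=1
(2, 4): arr[2]=15 > arr[4]=2
(2, 5): arr[2]=15 > arr[5]=8
(2, 6): arr[2]=15 > arr[6]=14
(2, 7): arr[2]=15 > arr[7]=10
(6, 7): arr[6]=14 > arr[7]=10

Total inversions: 13

The array has 13 inversion(s): (0,3), (0,4), (1,3), (1,4), (1,5), (1,6), (1,7), (2,3), (2,4), (2,5), (2,6), (2,7), (6,7). Each pair (i,j) satisfies i < j and arr[i] > arr[j].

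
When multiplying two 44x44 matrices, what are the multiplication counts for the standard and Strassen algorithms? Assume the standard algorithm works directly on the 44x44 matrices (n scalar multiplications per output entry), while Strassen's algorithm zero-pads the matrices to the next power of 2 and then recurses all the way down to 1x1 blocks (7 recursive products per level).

Matrix multiplication for 44x44 matrices:

Strassen's algorithm requires power-of-2 dimensions. Pad 44x44 to 64x64 (next power of 2).

Standard algorithm: 44^3 = 85184 multiplications
Strassen's algorithm: 7^(log2(64)) = 7^6 = 117649 multiplications
Difference: 85184 - 117649 = -32465 (Strassen uses MORE here due to padding overhead — for small or just-over-power-of-2 n, padding can outweigh the per-level savings)

Standard: 85184 multiplications (44^3). Strassen: 117649 multiplications (7^6, after padding to 64x64). Strassen reduces 8 recursive multiplications to 7 at each level.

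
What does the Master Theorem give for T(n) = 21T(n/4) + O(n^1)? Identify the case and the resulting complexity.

Master Theorem for T(n) = 21T(n/4) + O(n^1):

a = 21, b = 4, c = 1
log_b(a) = log_4(21) = 2.1962

Case 1: c = 1 < log_4(21) = 2.1962
T(n) = O(n^(log_4 21))

For T(n) = 21T(n/4) + O(n^1): log_4(21) = 2.1962. This is Case 1 of the Master Theorem (c < log_b(a), work dominated by leaves), giving O(n^(log_4 21)).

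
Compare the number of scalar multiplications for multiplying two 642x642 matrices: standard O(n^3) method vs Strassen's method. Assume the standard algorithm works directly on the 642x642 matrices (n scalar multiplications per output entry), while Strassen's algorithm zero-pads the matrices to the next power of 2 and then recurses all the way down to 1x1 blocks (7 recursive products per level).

Matrix multiplication for 642x642 matrices:

Strassen's algorithm requires power-of-2 dimensions. Pad 642x642 to 1024x1024 (next power of 2).

Standard algorithm: 642^3 = 264609288 multiplications
Strassen's algorithm: 7^(log2(1024)) = 7^10 = 282475249 multiplications
Difference: 264609288 - 282475249 = -17865961 (Strassen uses MORE here due to padding overhead — for small or just-over-power-of-2 n, padding can outweigh the per-level savings)

Standard: 264609288 multiplications (642^3). Strassen: 282475249 multiplications (7^10, after padding to 1024x1024). Strassen reduces 8 recursive multiplications to 7 at each level.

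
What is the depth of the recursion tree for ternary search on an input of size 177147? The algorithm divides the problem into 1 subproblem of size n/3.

For divide and conquer with division factor 3:

Problem sizes at each level:
Level 0: 177147
Level 1: 59049
Level 2: 19683
Level 3: 6561
Level 4: 2187
Level 5: 729
Level 6: 243
Level 7: 81
Level 8: 27
Level 9: 9
Level 10: 3
Level 11: 1

The root is level 0 and the size-1 base case is level 11 (the tree spans levels 0 through 11, i.e. 12 levels counting the root), so the depth is the number of divisions: log_3(177147) = 11

The recursion tree depth is log_3(177147) = 11. At each level, the problem size is divided by 3, so it takes 11 divisions to reduce to a base case of size 1. The algorithm makes 1 recursive call at each level.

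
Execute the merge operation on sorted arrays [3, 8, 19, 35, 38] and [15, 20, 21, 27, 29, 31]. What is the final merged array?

Merging process:

Compare 3 vs 15: take 3 from left. Merged: [3]
Compare 8 vs 15: take 8 from left. Merged: [3, 8]
Compare 19 vs 15: take 15 from right. Merged: [3, 8, 15]
Compare 19 vs 20: take 19 from left. Merged: [3, 8, 15, 19]
Compare 35 vs 20: take 20 from right. Merged: [3, 8, 15, 19, 20]
Compare 35 vs 21: take 21 from right. Merged: [3, 8, 15, 19, 20, 21]
Compare 35 vs 27: take 27 from right. Merged: [3, 8, 15, 19, 20, 21, 27]
Compare 35 vs 29: take 29 from right. Merged: [3, 8, 15, 19, 20, 21, 27, 29]
Compare 35 vs 31: take 31 from right. Merged: [3, 8, 15, 19, 20, 21, 27, 29, 31]
Append remaining from left: [35, 38]. Merged: [3, 8, 15, 19, 20, 21, 27, 29, 31, 35, 38]

Final merged array: [3, 8, 15, 19, 20, 21, 27, 29, 31, 35, 38]
Total comparisons: 9

The merged array is [3, 8, 15, 19, 20, 21, 27, 29, 31, 35, 38], requiring 9 comparisons. The merge step runs in O(n) time where n is the total number of elements.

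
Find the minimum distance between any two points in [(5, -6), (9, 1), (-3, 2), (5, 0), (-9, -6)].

Computing all pairwise distances among 5 points:

d((5, -6), (9, 1)) = 8.0623
d((5, -6), (-3, 2)) = 11.3137
d((5, -6), (5, 0)) = 6.0
d((5, -6), (-9, -6)) = 14.0
d((9, 1), (-3, 2)) = 12.0416
d((9, 1), (5, 0)) = 4.1231 <-- minimum
d((9, 1), (-9, -6)) = 19.3132
d((-3, 2), (5, 0)) = 8.2462
d((-3, 2), (-9, -6)) = 10.0
d((5, 0), (-9, -6)) = 15.2315

Closest pair: (9, 1) and (5, 0) with distance 4.1231

The closest pair is (9, 1) and (5, 0) with Euclidean distance 4.1231. For 5 points, brute-force pairwise comparison is shown above. For large n, the divide-and-conquer algorithm (sort by x, recurse on halves, check the dividing strip) achieves O(n log n).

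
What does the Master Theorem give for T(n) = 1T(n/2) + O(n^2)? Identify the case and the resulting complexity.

Master Theorem for T(n) = 1T(n/2) + O(n^2):

a = 1, b = 2, c = 2
log_b(a) = log_2(1) = 0.0000

Case 3: c = 2 > log_2(1) = 0.0000
T(n) = O(n^2) = O(n^2)

For T(n) = 1T(n/2) + O(n^2): log_2(1) = 0.0000. This is Case 3 of the Master Theorem (c > log_b(a), work dominated by root), giving O(n^2).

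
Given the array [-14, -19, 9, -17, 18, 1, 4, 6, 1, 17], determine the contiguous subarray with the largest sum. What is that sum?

Using Kadane's algorithm on [-14, -19, 9, -17, 18, 1, 4, 6, 1, 17]:

Scanning through the array:
Position 1 (value -19): max_ending_here = -19, max_so_far = -14
Position 2 (value 9): max_ending_here = 9, max_so_far = 9
Position 3 (value -17): max_ending_here = -8, max_so_far = 9
Position 4 (value 18): max_ending_here = 18, max_so_far = 18
Position 5 (value 1): max_ending_here = 19, max_so_far = 19
Position 6 (value 4): max_ending_here = 23, max_so_far = 23
Position 7 (value 6): max_ending_here = 29, max_so_far = 29
Position 8 (value 1): max_ending_here = 30, max_so_far = 30
Position 9 (value 17): max_ending_here = 47, max_so_far = 47

Maximum subarray: [18, 1, 4, 6, 1, 17]
Maximum sum: 47

The maximum subarray is [18, 1, 4, 6, 1, 17] with sum 47. This subarray runs from index 4 to index 9.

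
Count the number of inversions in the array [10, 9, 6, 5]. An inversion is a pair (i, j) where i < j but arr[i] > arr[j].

Finding inversions in [10, 9, 6, 5]:

(0, 1): arr[0]=10 > arr[1]=9
(0, 2): arr[0]=10 > arr[2]=6
(0, 3): arr[0]=10 > arr[3]=5
(1, 2): arr[1]=9 > arr[2]=6
(1, 3): arr[1]=9 > arr[3]=5
(2, 3): arr[2]=6 > arr[3]=5

Total inversions: 6

The array has 6 inversion(s): (0,1), (0,2), (0,3), (1,2), (1,3), (2,3). Each pair (i,j) satisfies i < j and arr[i] > arr[j].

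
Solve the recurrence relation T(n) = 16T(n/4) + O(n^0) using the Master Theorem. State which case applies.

Master Theorem for T(n) = 16T(n/4) + O(n^0):

a = 16, b = 4, c = 0
log_b(a) = log_4(16) = 2.0000

Case 1: c = 0 < log_4(16) = 2.0000
T(n) = O(n^(log_4 16)) = O(n^2)

For T(n) = 16T(n/4) + O(n^0): log_4(16) = 2.0000. This is Case 1 of the Master Theorem (c < log_b(a), work dominated by leaves), giving O(n^2).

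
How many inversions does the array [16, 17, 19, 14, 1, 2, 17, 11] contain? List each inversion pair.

Finding inversions in [16, 17, 19, 14, 1, 2, 17, 11]:

(0, 3): arr[0]=16 > arr[3]=14
(0, 4): arr[0]=16 > arr[4]=1
(0, 5): arr[0]=16 > arr[5]=2
(0, 7): arr[0]=16 > arr[7]=11
(1, 3): arr[1]=17 > arr[3]=14
(1, 4): arr[1]=17 > arr[4]=1
(1, 5): arr[1]=17 > arr[5]=2
(1, 7): arr[1]=17 > arr[7]=11
(2, 3): arr[2]=19 > arr[3]=14
(2, 4): arr[2]=19 > arr[4]=1
(2, 5): arr[2]=19 > arr[5]=2
(2, 6): arr[2]=19 > arr[6]=17
(2, 7): arr[2]=19 > arr[7]=11
(3, 4): arr[3]=14 > arr[4]=1
(3, 5): arr[3]=14 > arr[5]=2
(3, 7): arr[3]=14 > arr[7]=11
(6, 7): arr[6]=17 > arr[7]=11

Total inversions: 17

The array has 17 inversion(s): (0,3), (0,4), (0,5), (0,7), (1,3), (1,4), (1,5), (1,7), (2,3), (2,4), (2,5), (2,6), (2,7), (3,4), (3,5), (3,7), (6,7). Each pair (i,j) satisfies i < j and arr[i] > arr[j].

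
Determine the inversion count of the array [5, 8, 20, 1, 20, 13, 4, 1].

Finding inversions in [5, 8, 20, 1, 20, 13, 4, 1]:

(0, 3): arr[0]=5 > arr[3]=1
(0, 6): arr[0]=5 > arr[6]=4
(0, 7): arr[0]=5 > arr[7]=1
(1, 3): arr[1]=8 > arr[3]=1
(1, 6): arr[1]=8 > arr[6]=4
(1, 7): arr[1]=8 > arr[7]=1
(2, 3): arr[2]=20 > arr[3]=1
(2, 5): arr[2]=20 > arr[5]=13
(2, 6): arr[2]=20 > arr[6]=4
(2, 7): arr[2]=20 > arr[7]=1
(4, 5): arr[4]=20 > arr[5]=13
(4, 6): arr[4]=20 > arr[6]=4
(4, 7): arr[4]=20 > arr[7]=1
(5, 6): arr[5]=13 > arr[6]=4
(5, 7): arr[5]=13 > arr[7]=1
(6, 7): arr[6]=4 > arr[7]=1

Total inversions: 16

The array has 16 inversion(s): (0,3), (0,6), (0,7), (1,3), (1,6), (1,7), (2,3), (2,5), (2,6), (2,7), (4,5), (4,6), (4,7), (5,6), (5,7), (6,7). Each pair (i,j) satisfies i < j and arr[i] > arr[j].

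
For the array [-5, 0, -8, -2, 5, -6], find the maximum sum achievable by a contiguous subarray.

Using Kadane's algorithm on [-5, 0, -8, -2, 5, -6]:

Scanning through the array:
Position 1 (value 0): max_ending_here = 0, max_so_far = 0
Position 2 (value -8): max_ending_here = -8, max_so_far = 0
Position 3 (value -2): max_ending_here = -2, max_so_far = 0
Position 4 (value 5): max_ending_here = 5, max_so_far = 5
Position 5 (value -6): max_ending_here = -1, max_so_far = 5

Maximum subarray: [5]
Maximum sum: 5

The maximum subarray is [5] with sum 5. This subarray runs from index 4 to index 4.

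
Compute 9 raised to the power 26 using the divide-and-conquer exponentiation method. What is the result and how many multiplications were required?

Computing 9^26 by squaring (build up from 9^1; each line after the first costs one multiplication):

9^1 = 9
9^2 = (9^1)^2 = 9^2 = 81
9^3 = 9 * 9^2 = 9 * 81 = 729
9^6 = (9^3)^2 = 729^2 = 531441
9^12 = (9^6)^2 = 531441^2 = 282429536481
9^13 = 9 * 9^12 = 9 * 282429536481 = 2541865828329
9^26 = (9^13)^2 = 2541865828329^2 = 6461081889226673298932241

Result: 6461081889226673298932241
Multiplications needed: 6 (6 lines after 9^1)

9^26 = 6461081889226673298932241. Using exponentiation by squaring, this requires 6 multiplications. The key idea: if the exponent is even, square the half-power; if odd, multiply by the base once.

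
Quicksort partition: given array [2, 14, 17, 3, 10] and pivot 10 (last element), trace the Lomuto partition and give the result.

Lomuto partition with pivot = 10:

Initial array: [2, 14, 17, 3, 10]

arr[0]=2 <= 10: swap with position 0, array becomes [2, 14, 17, 3, 10]
arr[1]=14 > 10: no swap
arr[2]=17 > 10: no swap
arr[3]=3 <= 10: swap with position 1, array becomes [2, 3, 17, 14, 10]

Place pivot at position 2: [2, 3, 10, 14, 17]
Pivot position: 2

After partitioning with pivot 10, the array becomes [2, 3, 10, 14, 17]. The pivot is placed at index 2. All elements to the left of the pivot are <= 10, and all elements to the right are > 10.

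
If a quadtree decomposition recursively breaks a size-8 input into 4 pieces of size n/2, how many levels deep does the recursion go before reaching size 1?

For divide and conquer with division factor 2:

Problem sizes at each level:
Level 0: 8
Level 1: 4
Level 2: 2
Level 3: 1

The root is level 0 and the size-1 base case is level 3 (the tree spans levels 0 through 3, i.e. 4 levels counting the root), so the depth is the number of divisions: log_2(8) = 3

The recursion tree depth is log_2(8) = 3. At each level, the problem size is divided by 2, so it takes 3 divisions to reduce to a base case of size 1. The algorithm makes 4 recursive calls at each level.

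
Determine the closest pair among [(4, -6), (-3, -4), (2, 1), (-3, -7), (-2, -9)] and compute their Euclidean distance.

Computing all pairwise distances among 5 points:

d((4, -6), (-3, -4)) = 7.2801
d((4, -6), (2, 1)) = 7.2801
d((4, -6), (-3, -7)) = 7.0711
d((4, -6), (-2, -9)) = 6.7082
d((-3, -4), (2, 1)) = 7.0711
d((-3, -4), (-3, -7)) = 3.0
d((-3, -4), (-2, -9)) = 5.099
d((2, 1), (-3, -7)) = 9.434
d((2, 1), (-2, -9)) = 10.7703
d((-3, -7), (-2, -9)) = 2.2361 <-- minimum

Closest pair: (-3, -7) and (-2, -9) with distance 2.2361

The closest pair is (-3, -7) and (-2, -9) with Euclidean distance 2.2361. For 5 points, brute-force pairwise comparison is shown above. For large n, the divide-and-conquer algorithm (sort by x, recurse on halves, check the dividing strip) achieves O(n log n).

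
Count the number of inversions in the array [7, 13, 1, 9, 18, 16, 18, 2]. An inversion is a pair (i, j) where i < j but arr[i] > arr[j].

Finding inversions in [7, 13, 1, 9, 18, 16, 18, 2]:

(0, 2): arr[0]=7 > arr[2]=1
(0, 7): arr[0]=7 > arr[7]=2
(1, 2): arr[1]=13 > arr[2]=1
(1, 3): arr[1]=13 > arr[3]=9
(1, 7): arr[1]=13 > arr[7]=2
(3, 7): arr[3]=9 > arr[7]=2
(4, 5): arr[4]=18 > arr[5]=16
(4, 7): arr[4]=18 > arr[7]=2
(5, 7): arr[5]=16 > arr[7]=2
(6, 7): arr[6]=18 > arr[7]=2

Total inversions: 10

The array has 10 inversion(s): (0,2), (0,7), (1,2), (1,3), (1,7), (3,7), (4,5), (4,7), (5,7), (6,7). Each pair (i,j) satisfies i < j and arr[i] > arr[j].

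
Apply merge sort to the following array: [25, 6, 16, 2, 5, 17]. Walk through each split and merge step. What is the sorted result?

Merge sort trace:

Split: [25, 6, 16, 2, 5, 17] -> [25, 6, 16] and [2, 5, 17]
  Split: [25, 6, 16] -> [25] and [6, 16]
    Split: [6, 16] -> [6] and [16]
    Merge: [6] + [16] -> [6, 16]
  Merge: [25] + [6, 16] -> [6, 16, 25]
  Split: [2, 5, 17] -> [2] and [5, 17]
    Split: [5, 17] -> [5] and [17]
    Merge: [5] + [17] -> [5, 17]
  Merge: [2] + [5, 17] -> [2, 5, 17]
Merge: [6, 16, 25] + [2, 5, 17] -> [2, 5, 6, 16, 17, 25]

Final sorted array: [2, 5, 6, 16, 17, 25]

The merge sort proceeds by recursively splitting the array and merging sorted halves.
After all merges, the sorted array is [2, 5, 6, 16, 17, 25].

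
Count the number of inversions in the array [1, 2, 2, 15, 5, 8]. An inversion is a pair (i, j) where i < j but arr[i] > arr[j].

Finding inversions in [1, 2, 2, 15, 5, 8]:

(3, 4): arr[3]=15 > arr[4]=5
(3, 5): arr[3]=15 > arr[5]=8

Total inversions: 2

The array has 2 inversion(s): (3,4), (3,5). Each pair (i,j) satisfies i < j and arr[i] > arr[j].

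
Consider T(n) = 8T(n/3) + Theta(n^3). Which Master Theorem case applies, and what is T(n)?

Master Theorem for T(n) = 8T(n/3) + O(n^3):

a = 8, b = 3, c = 3
log_b(a) = log_3(8) = 1.8928

Case 3: c = 3 > log_3(8) = 1.8928
T(n) = O(n^3) = O(n^3)

For T(n) = 8T(n/3) + O(n^3): log_3(8) = 1.8928. This is Case 3 of the Master Theorem (c > log_b(a), work dominated by root), giving O(n^3).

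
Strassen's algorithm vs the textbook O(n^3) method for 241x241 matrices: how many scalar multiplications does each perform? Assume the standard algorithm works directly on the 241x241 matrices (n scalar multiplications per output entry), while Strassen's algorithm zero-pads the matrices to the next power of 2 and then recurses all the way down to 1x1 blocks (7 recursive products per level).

Matrix multiplication for 241x241 matrices:

Strassen's algorithm requires power-of-2 dimensions. Pad 241x241 to 256x256 (next power of 2).

Standard algorithm: 241^3 = 13997521 multiplications
Strassen's algorithm: 7^(log2(256)) = 7^8 = 5764801 multiplications
Savings: 13997521 - 5764801 = 8232720 multiplications

Standard: 13997521 multiplications (241^3). Strassen: 5764801 multiplications (7^8, after padding to 256x256). Strassen reduces 8 recursive multiplications to 7 at each level.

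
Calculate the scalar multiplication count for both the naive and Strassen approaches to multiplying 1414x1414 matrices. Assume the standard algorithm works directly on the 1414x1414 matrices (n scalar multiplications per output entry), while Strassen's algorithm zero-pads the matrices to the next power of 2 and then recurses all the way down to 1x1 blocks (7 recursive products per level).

Matrix multiplication for 1414x1414 matrices:

Strassen's algorithm requires power-of-2 dimensions. Pad 1414x1414 to 2048x2048 (next power of 2).

Standard algorithm: 1414^3 = 2827145944 multiplications
Strassen's algorithm: 7^(log2(2048)) = 7^11 = 1977326743 multiplications
Savings: 2827145944 - 1977326743 = 849819201 multiplications

Standard: 2827145944 multiplications (1414^3). Strassen: 1977326743 multiplications (7^11, after padding to 2048x2048). Strassen reduces 8 recursive multiplications to 7 at each level.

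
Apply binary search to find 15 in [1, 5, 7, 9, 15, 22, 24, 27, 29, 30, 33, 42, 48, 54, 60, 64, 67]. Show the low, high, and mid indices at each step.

Binary search for 15 in [1, 5, 7, 9, 15, 22, 24, 27, 29, 30, 33, 42, 48, 54, 60, 64, 67]:

lo=0, hi=16, mid=8, arr[mid]=29 -> 29 > 15, search left half
lo=0, hi=7, mid=3, arr[mid]=9 -> 9 < 15, search right half
lo=4, hi=7, mid=5, arr[mid]=22 -> 22 > 15, search left half
lo=4, hi=4, mid=4, arr[mid]=15 -> Found target at index 4!

Binary search finds 15 at index 4 after 4 comparisons. The search repeatedly halves the search space by comparing with the middle element.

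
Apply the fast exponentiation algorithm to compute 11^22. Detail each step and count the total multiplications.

Computing 11^22 by squaring (build up from 11^1; each line after the first costs one multiplication):

11^1 = 11
11^2 = (11^1)^2 = 11^2 = 121
11^4 = (11^2)^2 = 121^2 = 14641
11^5 = 11 * 11^4 = 11 * 14641 = 161051
11^10 = (11^5)^2 = 161051^2 = 25937424601
11^11 = 11 * 11^10 = 11 * 25937424601 = 285311670611
11^22 = (11^11)^2 = 285311670611^2 = 81402749386839761113321

Result: 81402749386839761113321
Multiplications needed: 6 (6 lines after 11^1)

11^22 = 81402749386839761113321. Using exponentiation by squaring, this requires 6 multiplications. The key idea: if the exponent is even, square the half-power; if odd, multiply by the base once.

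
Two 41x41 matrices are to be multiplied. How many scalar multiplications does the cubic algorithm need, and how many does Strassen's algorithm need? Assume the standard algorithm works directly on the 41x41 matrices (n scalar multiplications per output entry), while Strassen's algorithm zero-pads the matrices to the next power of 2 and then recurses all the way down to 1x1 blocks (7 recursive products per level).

Matrix multiplication for 41x41 matrices:

Strassen's algorithm requires power-of-2 dimensions. Pad 41x41 to 64x64 (next power of 2).

Standard algorithm: 41^3 = 68921 multiplications
Strassen's algorithm: 7^(log2(64)) = 7^6 = 117649 multiplications
Difference: 68921 - 117649 = -48728 (Strassen uses MORE here due to padding overhead — for small or just-over-power-of-2 n, padding can outweigh the per-level savings)

Standard: 68921 multiplications (41^3). Strassen: 117649 multiplications (7^6, after padding to 64x64). Strassen reduces 8 recursive multiplications to 7 at each level.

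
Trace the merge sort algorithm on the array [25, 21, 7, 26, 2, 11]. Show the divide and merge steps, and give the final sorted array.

Merge sort trace:

Split: [25, 21, 7, 26, 2, 11] -> [25, 21, 7] and [26, 2, 11]
  Split: [25, 21, 7] -> [25] and [21, 7]
    Split: [21, 7] -> [21] and [7]
    Merge: [21] + [7] -> [7, 21]
  Merge: [25] + [7, 21] -> [7, 21, 25]
  Split: [26, 2, 11] -> [26] and [2, 11]
    Split: [2, 11] -> [2] and [11]
    Merge: [2] + [11] -> [2, 11]
  Merge: [26] + [2, 11] -> [2, 11, 26]
Merge: [7, 21, 25] + [2, 11, 26] -> [2, 7, 11, 21, 25, 26]

Final sorted array: [2, 7, 11, 21, 25, 26]

The merge sort proceeds by recursively splitting the array and merging sorted halves.
After all merges, the sorted array is [2, 7, 11, 21, 25, 26].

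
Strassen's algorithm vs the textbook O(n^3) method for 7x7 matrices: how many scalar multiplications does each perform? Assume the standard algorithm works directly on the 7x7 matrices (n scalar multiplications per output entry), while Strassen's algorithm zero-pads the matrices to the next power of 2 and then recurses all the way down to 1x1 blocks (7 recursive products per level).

Matrix multiplication for 7x7 matrices:

Strassen's algorithm requires power-of-2 dimensions. Pad 7x7 to 8x8 (next power of 2).

Standard algorithm: 7^3 = 343 multiplications
Strassen's algorithm: 7^(log2(8)) = 7^3 = 343 multiplications
Savings: 343 - 343 = 0 multiplications

Standard: 343 multiplications (7^3). Strassen: 343 multiplications (7^3, after padding to 8x8). Strassen reduces 8 recursive multiplications to 7 at each level.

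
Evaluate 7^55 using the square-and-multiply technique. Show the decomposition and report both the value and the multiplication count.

Computing 7^55 by squaring (build up from 7^1; each line after the first costs one multiplication):

7^1 = 7
7^2 = (7^1)^2 = 7^2 = 49
7^3 = 7 * 7^2 = 7 * 49 = 343
7^6 = (7^3)^2 = 343^2 = 117649
7^12 = (7^6)^2 = 117649^2 = 13841287201
7^13 = 7 * 7^12 = 7 * 13841287201 = 96889010407
7^26 = (7^13)^2 = 96889010407^2 = 9387480337647754305649
7^27 = 7 * 7^26 = 7 * 9387480337647754305649 = 65712362363534280139543
7^54 = (7^27)^2 = 65712362363534280139543^2 = 4318114567396436564035293097707728087552248849
7^55 = 7 * 7^54 = 7 * 4318114567396436564035293097707728087552248849 = 30226801971775055948247051683954096612865741943

Result: 30226801971775055948247051683954096612865741943
Multiplications needed: 9 (9 lines after 7^1)

7^55 = 30226801971775055948247051683954096612865741943. Using exponentiation by squaring, this requires 9 multiplications. The key idea: if the exponent is even, square the half-power; if odd, multiply by the base once.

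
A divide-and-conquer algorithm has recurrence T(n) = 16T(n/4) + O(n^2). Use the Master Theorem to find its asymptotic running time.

Master Theorem for T(n) = 16T(n/4) + O(n^2):

a = 16, b = 4, c = 2
log_b(a) = log_4(16) = 2.0000

Case 2: c = 2 = log_4(16) = 2.0000
T(n) = O(n^2 log n) = O(n^2 log n)

For T(n) = 16T(n/4) + O(n^2): log_4(16) = 2.0000. This is Case 2 of the Master Theorem (c = log_b(a), equal work at all levels), giving O(n^2 log n).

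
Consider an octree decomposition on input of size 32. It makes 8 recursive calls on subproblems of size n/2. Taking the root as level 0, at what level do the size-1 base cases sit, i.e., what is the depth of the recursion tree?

For divide and conquer with division factor 2:

Problem sizes at each level:
Level 0: 32
Level 1: 16
Level 2: 8
Level 3: 4
Level 4: 2
Level 5: 1

The root is level 0 and the size-1 base case is level 5 (the tree spans levels 0 through 5, i.e. 6 levels counting the root), so the depth is the number of divisions: log_2(32) = 5

The recursion tree depth is log_2(32) = 5. At each level, the problem size is divided by 2, so it takes 5 divisions to reduce to a base case of size 1. The algorithm makes 8 recursive calls at each level.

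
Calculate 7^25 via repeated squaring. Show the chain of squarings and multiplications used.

Computing 7^25 by squaring (build up from 7^1; each line after the first costs one multiplication):

7^1 = 7
7^2 = (7^1)^2 = 7^2 = 49
7^3 = 7 * 7^2 = 7 * 49 = 343
7^6 = (7^3)^2 = 343^2 = 117649
7^12 = (7^6)^2 = 117649^2 = 13841287201
7^24 = (7^12)^2 = 13841287201^2 = 191581231380566414401
7^25 = 7 * 7^24 = 7 * 191581231380566414401 = 1341068619663964900807

Result: 1341068619663964900807
Multiplications needed: 6 (6 lines after 7^1)

7^25 = 1341068619663964900807. Using exponentiation by squaring, this requires 6 multiplications. The key idea: if the exponent is even, square the half-power; if odd, multiply by the base once.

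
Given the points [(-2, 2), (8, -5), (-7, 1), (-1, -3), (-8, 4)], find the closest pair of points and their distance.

Computing all pairwise distances among 5 points:

d((-2, 2), (8, -5)) = 12.2066
d((-2, 2), (-7, 1)) = 5.099
d((-2, 2), (-1, -3)) = 5.099
d((-2, 2), (-8, 4)) = 6.3246
d((8, -5), (-7, 1)) = 16.1555
d((8, -5), (-1, -3)) = 9.2195
d((8, -5), (-8, 4)) = 18.3576
d((-7, 1), (-1, -3)) = 7.2111
d((-7, 1), (-8, 4)) = 3.1623 <-- minimum
d((-1, -3), (-8, 4)) = 9.8995

Closest pair: (-7, 1) and (-8, 4) with distance 3.1623

The closest pair is (-7, 1) and (-8, 4) with Euclidean distance 3.1623. For 5 points, brute-force pairwise comparison is shown above. For large n, the divide-and-conquer algorithm (sort by x, recurse on halves, check the dividing strip) achieves O(n log n).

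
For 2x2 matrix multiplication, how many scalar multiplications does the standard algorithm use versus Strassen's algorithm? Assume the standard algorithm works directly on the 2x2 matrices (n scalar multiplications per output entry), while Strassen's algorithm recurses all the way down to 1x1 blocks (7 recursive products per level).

Matrix multiplication for 2x2 matrices:

Standard algorithm: 2^3 = 8 multiplications
Strassen's algorithm: 7^(log2(2)) = 7^1 = 7 multiplications
Savings: 8 - 7 = 1 multiplications

Standard: 8 multiplications (2^3). Strassen: 7 multiplications (7^1). Strassen reduces 8 recursive multiplications to 7 at each level.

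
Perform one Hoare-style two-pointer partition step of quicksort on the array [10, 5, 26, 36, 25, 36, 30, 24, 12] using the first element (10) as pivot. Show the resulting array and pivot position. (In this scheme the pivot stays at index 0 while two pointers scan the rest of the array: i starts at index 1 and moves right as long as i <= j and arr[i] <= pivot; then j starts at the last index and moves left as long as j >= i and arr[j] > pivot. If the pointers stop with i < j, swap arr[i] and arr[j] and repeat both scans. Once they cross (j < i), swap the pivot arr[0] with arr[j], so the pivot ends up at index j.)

Hoare-style two-pointer partition with pivot = 10:

Initial array: [10, 5, 26, 36, 25, 36, 30, 24, 12]

Pointers start at i = 1, j = 8.
i ends at 2, j ends at 1: the pointers have crossed (j < i), so scanning stops.

Swap pivot arr[0] with arr[1] to place pivot at position 1: [5, 10, 26, 36, 25, 36, 30, 24, 12]
Pivot position: 1

After partitioning with pivot 10, the array becomes [5, 10, 26, 36, 25, 36, 30, 24, 12]. The pivot is placed at index 1. All elements to the left of the pivot are <= 10, and all elements to the right are > 10.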